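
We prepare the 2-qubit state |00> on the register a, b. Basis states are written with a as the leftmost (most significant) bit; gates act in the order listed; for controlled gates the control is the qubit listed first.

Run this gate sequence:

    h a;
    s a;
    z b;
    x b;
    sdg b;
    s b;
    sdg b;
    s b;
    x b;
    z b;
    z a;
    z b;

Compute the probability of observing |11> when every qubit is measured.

Outcome |11> occurs with probability 0. Key observation: steps 3-10 multiply out to the identity, so the circuit reduces to the remaining gates.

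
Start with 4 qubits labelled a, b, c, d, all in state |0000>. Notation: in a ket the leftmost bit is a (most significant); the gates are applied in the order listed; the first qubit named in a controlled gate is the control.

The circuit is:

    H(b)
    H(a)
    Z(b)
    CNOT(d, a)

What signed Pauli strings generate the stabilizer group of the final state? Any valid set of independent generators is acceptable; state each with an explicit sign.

The stabilizer group can be generated by +XIII, -IXII, +IIZI, +IIIZ, among other valid generating sets.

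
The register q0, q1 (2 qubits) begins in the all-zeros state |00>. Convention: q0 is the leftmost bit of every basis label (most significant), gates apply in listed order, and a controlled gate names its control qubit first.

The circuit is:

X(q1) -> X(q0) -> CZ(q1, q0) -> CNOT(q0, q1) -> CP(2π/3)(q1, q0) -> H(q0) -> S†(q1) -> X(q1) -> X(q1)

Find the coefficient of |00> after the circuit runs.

|00> carries amplitude -sqrt(2)/2 in the final state. Key observation: gates 8-9 undo each other exactly, leaving only the rest of the circuit to track.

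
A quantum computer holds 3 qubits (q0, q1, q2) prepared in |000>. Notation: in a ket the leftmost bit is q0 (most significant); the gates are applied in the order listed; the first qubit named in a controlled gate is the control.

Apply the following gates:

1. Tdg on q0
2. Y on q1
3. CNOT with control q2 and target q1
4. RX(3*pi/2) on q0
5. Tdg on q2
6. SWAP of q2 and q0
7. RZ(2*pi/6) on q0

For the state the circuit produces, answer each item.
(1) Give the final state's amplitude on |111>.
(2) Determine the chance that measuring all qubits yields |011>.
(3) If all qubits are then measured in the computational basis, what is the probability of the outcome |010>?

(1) The amplitude on |111> is 0.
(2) The probability of measuring |011> is 1/2.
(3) Outcome |010> occurs with probability 1/2.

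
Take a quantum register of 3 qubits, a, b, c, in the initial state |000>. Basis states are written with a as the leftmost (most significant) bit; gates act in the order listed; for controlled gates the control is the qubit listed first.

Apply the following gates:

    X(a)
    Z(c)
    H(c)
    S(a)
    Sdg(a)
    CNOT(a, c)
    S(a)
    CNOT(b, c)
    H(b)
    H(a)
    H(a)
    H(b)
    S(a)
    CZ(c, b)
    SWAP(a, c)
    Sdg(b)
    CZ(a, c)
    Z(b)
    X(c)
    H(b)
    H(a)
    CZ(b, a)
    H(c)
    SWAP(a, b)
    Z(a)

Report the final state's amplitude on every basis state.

After the circuit, the state carries amplitude 0 on |000>, 0 on |001>, -1/2 on |010>, -1/2 on |011>, 0 on |100>, 0 on |101>, -1/2 on |110>, -1/2 on |111>. Key observation: gates 4-5 undo each other exactly, leaving only the rest of the circuit to track.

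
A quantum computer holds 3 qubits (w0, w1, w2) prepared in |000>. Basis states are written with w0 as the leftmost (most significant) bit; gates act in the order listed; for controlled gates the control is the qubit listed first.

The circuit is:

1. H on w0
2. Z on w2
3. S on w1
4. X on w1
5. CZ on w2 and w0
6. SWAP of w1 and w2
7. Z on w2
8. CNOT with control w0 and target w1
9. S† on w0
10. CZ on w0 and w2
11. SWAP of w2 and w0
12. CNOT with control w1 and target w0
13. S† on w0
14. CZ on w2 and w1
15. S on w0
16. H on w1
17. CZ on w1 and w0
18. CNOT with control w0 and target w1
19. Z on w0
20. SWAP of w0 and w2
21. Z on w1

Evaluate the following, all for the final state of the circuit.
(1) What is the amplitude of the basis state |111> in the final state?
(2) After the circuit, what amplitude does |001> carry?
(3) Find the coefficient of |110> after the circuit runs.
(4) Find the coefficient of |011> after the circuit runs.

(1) The final state's coefficient on |111> equals 0.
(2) The amplitude on |001> is -1/2.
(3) |110> carries amplitude I/2 in the final state.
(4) |011> carries amplitude -1/2 in the final state.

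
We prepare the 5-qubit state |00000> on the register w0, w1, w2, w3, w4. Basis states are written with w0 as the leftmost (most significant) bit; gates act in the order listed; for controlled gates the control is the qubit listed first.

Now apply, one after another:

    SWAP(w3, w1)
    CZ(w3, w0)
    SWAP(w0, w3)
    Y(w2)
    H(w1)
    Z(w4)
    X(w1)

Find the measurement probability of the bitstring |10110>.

The probability of measuring |10110> is 0.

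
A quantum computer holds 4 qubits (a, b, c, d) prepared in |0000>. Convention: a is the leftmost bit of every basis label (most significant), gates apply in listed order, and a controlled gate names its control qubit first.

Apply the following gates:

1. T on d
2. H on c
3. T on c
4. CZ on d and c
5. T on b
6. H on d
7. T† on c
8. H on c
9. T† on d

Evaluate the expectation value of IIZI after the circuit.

In the final state, IIZI has expectation 1.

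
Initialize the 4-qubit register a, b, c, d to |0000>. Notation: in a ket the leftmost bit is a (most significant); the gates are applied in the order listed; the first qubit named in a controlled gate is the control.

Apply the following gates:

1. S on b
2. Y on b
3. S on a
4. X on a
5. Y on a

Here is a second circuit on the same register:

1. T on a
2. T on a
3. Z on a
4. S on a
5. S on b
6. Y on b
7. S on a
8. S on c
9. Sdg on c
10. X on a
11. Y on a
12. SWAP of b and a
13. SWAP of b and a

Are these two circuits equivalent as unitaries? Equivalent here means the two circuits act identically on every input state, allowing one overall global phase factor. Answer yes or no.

Yes: on every input state the two circuits agree up to one overall phase factor.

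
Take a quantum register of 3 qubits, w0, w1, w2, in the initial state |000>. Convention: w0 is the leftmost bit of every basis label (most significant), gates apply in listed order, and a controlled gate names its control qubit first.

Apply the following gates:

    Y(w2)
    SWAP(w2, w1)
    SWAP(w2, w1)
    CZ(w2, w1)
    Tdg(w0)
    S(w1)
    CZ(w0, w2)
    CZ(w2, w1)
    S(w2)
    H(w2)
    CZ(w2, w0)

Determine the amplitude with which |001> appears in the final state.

The amplitude on |001> is sqrt(2)/2. Key observation: steps 2-3 multiply out to the identity, so the circuit reduces to the remaining gates.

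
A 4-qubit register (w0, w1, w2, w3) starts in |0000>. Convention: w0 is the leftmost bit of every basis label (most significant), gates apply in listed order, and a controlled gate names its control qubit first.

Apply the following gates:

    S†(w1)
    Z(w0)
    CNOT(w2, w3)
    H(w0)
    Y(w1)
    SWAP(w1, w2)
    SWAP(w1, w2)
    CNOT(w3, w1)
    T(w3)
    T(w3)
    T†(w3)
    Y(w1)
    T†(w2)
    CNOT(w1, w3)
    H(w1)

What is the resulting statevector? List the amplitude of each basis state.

The resulting statevector has amplitude 1/2 on |0000>, 1/2 on |0100>, 1/2 on |1000>, 1/2 on |1100>, and 0 on every other basis state. Key observation: gates 6-7 undo each other exactly, leaving only the rest of the circuit to track.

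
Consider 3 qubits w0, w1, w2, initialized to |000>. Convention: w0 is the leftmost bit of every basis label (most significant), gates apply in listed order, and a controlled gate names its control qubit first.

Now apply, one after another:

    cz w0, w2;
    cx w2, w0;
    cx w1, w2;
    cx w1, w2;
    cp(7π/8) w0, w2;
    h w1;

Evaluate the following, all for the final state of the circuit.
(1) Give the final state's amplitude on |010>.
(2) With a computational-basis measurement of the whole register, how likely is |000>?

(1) The amplitude on |010> is sqrt(2)/2. Key observation: gates 3-4 undo each other exactly, leaving only the rest of the circuit to track.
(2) A full measurement returns |000> with probability 1/2.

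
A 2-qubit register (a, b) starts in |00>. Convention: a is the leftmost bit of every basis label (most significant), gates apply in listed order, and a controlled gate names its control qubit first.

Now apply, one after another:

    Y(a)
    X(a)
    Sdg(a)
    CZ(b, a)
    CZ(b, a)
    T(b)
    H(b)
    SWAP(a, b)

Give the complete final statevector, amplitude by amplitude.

The final amplitudes are sqrt(2)*I/2 on |00>, 0 on |01>, sqrt(2)*I/2 on |10>, 0 on |11>.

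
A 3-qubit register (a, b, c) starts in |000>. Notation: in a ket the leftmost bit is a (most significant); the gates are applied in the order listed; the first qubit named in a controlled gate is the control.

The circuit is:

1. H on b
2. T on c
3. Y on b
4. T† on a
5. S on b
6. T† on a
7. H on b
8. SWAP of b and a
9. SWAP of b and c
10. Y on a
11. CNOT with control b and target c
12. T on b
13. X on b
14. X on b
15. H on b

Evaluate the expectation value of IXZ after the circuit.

In the final state, IXZ has expectation 1. Key observation: gates 13-14 undo each other exactly, leaving only the rest of the circuit to track.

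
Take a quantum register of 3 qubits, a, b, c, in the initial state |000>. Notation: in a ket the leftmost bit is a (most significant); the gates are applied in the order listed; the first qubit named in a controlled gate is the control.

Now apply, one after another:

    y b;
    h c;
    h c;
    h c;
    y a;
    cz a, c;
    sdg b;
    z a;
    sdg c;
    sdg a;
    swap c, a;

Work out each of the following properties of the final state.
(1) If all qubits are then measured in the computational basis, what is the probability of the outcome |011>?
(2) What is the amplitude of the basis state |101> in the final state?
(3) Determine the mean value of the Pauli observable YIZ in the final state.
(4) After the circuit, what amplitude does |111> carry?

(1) The probability of measuring |011> is 1/2.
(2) The final state's coefficient on |101> equals 0.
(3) In the final state, YIZ has expectation -1.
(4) |111> carries amplitude -sqrt(2)*I/2 in the final state.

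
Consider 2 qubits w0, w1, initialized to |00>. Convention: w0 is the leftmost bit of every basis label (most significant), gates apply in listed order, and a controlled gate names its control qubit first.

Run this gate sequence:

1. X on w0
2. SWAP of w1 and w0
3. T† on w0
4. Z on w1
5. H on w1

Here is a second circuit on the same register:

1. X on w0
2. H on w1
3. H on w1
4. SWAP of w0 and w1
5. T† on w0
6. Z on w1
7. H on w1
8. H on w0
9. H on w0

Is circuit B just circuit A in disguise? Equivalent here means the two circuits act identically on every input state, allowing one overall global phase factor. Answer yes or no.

Yes, they are equivalent — the unitaries differ by at most a global phase.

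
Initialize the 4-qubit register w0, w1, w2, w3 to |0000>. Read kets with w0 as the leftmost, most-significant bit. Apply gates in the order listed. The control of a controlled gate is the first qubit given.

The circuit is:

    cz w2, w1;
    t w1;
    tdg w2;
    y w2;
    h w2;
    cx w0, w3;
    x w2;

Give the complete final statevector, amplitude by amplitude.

The final amplitudes are -sqrt(2)*I/2 on |0000>, sqrt(2)*I/2 on |0010>, and 0 on every other basis state.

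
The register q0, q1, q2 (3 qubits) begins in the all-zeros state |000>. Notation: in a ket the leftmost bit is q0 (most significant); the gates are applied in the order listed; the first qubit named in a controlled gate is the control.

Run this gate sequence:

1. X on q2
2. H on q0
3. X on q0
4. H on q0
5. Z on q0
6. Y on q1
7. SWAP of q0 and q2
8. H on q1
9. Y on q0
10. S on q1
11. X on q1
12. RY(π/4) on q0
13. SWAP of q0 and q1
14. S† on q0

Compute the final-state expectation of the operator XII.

In the final state, XII has expectation 1. Key observation: the block from step 2 through step 5 cancels to the identity and can be dropped.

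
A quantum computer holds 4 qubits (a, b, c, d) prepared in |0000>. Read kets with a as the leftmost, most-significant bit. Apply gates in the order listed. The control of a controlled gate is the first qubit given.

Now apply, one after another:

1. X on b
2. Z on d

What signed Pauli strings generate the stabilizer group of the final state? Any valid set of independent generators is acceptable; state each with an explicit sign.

One valid set of independent stabilizer generators is +ZIII, -IZII, +IIZI, +IIIZ (any independent generating set of the same group is equally correct).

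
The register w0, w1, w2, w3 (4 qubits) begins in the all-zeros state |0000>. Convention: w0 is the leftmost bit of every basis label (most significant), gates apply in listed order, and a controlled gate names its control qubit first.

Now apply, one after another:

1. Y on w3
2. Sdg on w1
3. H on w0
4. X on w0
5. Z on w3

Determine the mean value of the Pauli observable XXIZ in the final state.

The expectation value of XXIZ is 0.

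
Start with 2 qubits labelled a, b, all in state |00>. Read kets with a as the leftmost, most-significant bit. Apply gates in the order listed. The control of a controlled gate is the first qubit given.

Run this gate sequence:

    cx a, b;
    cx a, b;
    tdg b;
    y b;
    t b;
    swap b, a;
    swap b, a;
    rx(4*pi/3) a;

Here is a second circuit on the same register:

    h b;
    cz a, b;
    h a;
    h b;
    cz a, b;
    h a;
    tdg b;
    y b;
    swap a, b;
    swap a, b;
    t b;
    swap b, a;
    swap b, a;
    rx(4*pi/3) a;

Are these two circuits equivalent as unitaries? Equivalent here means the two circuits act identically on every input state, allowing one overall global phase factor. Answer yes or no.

No: there is an input state on which the two circuits produce genuinely different outputs (not merely differing by a phase).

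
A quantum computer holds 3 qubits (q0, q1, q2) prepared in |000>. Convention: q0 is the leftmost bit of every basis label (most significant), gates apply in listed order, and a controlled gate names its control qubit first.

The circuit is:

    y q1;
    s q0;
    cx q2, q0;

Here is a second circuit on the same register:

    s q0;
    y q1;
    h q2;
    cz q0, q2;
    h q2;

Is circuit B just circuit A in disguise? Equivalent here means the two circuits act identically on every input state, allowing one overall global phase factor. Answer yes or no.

No, they are not equivalent — no single phase factor reconciles the two unitaries.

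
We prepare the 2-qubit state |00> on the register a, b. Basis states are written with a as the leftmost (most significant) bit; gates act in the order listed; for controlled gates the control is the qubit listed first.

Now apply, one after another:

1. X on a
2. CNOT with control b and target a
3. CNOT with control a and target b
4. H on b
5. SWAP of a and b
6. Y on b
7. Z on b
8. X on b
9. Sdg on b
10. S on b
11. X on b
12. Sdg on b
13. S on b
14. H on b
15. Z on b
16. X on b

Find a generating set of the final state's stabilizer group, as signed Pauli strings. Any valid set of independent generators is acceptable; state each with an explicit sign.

One valid set of independent stabilizer generators is -XI, -IX (any independent generating set of the same group is equally correct). Key observation: steps 8-11 multiply out to the identity, so the circuit reduces to the remaining gates.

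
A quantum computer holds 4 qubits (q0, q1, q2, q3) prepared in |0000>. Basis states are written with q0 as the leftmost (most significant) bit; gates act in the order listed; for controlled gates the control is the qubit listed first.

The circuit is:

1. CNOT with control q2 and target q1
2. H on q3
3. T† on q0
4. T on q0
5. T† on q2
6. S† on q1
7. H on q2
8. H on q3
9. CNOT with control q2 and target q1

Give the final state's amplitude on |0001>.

|0001> carries amplitude 0 in the final state.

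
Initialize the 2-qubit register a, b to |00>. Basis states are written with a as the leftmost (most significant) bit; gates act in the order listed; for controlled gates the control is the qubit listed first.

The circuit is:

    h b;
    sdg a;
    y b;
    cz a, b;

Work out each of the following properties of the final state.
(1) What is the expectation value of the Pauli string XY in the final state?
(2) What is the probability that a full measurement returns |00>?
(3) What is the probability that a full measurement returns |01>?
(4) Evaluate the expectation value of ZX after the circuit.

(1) The expectation value of XY is 0.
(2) The probability of measuring |00> is 1/2.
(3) The probability of measuring |01> is 1/2.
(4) The expectation value of ZX is -1.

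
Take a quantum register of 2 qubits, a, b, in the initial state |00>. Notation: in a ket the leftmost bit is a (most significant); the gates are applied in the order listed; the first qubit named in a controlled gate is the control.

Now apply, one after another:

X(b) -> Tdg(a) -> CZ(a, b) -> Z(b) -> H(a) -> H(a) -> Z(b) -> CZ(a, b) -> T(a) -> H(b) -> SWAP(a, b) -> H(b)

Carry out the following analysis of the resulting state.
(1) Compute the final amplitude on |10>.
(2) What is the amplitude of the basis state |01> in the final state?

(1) The amplitude on |10> is -1/2.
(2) |01> carries amplitude 1/2 in the final state.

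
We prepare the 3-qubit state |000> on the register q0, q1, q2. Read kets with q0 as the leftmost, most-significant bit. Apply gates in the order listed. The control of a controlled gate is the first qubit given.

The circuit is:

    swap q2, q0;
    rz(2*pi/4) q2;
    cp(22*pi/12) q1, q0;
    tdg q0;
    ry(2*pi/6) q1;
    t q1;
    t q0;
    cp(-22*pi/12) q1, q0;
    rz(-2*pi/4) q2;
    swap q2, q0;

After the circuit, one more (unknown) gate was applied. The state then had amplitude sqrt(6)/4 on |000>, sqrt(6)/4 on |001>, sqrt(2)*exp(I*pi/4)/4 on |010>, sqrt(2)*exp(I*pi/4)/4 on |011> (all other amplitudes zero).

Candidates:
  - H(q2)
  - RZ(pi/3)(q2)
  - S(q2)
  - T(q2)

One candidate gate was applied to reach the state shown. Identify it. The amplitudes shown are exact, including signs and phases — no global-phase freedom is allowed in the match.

It was H(q2) that produced the state shown.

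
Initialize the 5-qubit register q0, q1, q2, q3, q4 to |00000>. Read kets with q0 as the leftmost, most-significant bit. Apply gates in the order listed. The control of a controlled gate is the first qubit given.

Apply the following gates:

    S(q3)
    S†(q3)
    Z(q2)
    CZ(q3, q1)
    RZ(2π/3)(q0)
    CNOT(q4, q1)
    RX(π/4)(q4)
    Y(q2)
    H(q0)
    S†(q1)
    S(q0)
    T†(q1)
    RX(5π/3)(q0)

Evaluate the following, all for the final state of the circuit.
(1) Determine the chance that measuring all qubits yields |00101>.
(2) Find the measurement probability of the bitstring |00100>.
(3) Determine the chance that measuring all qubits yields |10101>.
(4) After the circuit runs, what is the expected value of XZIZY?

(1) The probability of measuring |00101> is -sqrt(3)/8 - sqrt(2)/8 + sqrt(6)/16 + 1/4. Key observation: the block from step 1 through step 2 cancels to the identity and can be dropped.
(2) A full measurement returns |00100> with probability -sqrt(3)/8 - sqrt(6)/16 + sqrt(2)/8 + 1/4.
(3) A full measurement returns |10101> with probability -sqrt(2)/8 - sqrt(6)/16 + sqrt(3)/8 + 1/4.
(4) In the final state, XZIZY has expectation 0.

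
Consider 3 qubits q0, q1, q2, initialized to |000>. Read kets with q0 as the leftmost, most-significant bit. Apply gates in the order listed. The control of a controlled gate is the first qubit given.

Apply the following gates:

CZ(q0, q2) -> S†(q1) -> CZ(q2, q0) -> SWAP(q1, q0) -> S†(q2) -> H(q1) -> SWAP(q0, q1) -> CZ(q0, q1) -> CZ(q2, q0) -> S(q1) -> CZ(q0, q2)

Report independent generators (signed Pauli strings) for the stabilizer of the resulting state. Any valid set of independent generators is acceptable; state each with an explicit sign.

The final state is stabilized by the group generated by +XII, +IZI, +IIZ; other independent generating sets are equally valid.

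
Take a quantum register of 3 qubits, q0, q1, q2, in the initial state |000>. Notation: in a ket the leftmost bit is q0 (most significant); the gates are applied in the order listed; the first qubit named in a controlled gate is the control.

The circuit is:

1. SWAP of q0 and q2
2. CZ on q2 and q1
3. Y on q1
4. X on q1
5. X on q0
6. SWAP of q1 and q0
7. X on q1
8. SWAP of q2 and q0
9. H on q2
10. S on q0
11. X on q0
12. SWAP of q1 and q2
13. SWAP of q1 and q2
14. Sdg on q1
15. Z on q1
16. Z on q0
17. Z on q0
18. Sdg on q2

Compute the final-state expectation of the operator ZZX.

The observable ZZX averages to 0. Key observation: steps 12-13 multiply out to the identity, so the circuit reduces to the remaining gates.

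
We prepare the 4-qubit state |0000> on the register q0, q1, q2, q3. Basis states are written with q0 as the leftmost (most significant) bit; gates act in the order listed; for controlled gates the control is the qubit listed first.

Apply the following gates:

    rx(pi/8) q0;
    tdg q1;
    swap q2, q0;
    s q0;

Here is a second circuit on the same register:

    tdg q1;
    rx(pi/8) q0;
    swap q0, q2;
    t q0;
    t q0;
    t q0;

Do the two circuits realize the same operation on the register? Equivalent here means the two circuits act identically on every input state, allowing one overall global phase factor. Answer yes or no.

No, they are not equivalent — no single phase factor reconciles the two unitaries.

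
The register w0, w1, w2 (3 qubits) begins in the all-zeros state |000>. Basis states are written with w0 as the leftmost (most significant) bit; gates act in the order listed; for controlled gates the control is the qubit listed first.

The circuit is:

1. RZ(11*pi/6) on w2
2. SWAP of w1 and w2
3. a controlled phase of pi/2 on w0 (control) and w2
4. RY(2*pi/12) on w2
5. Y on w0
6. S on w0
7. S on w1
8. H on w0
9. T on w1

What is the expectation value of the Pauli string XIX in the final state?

The expectation value of XIX is -1/2.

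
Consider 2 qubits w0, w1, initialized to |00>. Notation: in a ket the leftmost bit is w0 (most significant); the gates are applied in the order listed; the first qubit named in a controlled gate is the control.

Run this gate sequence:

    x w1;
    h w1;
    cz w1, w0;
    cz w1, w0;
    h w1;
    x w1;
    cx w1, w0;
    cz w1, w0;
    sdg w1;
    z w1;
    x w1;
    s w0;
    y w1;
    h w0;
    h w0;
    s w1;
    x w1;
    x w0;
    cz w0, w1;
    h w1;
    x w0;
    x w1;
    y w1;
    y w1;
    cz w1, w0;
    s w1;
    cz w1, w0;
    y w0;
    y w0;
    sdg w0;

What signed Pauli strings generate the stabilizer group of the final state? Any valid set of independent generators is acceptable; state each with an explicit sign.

One valid set of independent stabilizer generators is -IY, +ZI (any independent generating set of the same group is equally correct).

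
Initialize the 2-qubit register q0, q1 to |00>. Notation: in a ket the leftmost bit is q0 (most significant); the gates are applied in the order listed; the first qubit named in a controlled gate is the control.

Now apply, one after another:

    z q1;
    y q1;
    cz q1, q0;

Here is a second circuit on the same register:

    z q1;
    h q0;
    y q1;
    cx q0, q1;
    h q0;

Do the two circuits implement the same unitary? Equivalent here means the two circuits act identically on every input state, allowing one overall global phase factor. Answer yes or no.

No: there is an input state on which the two circuits produce genuinely different outputs (not merely differing by a phase).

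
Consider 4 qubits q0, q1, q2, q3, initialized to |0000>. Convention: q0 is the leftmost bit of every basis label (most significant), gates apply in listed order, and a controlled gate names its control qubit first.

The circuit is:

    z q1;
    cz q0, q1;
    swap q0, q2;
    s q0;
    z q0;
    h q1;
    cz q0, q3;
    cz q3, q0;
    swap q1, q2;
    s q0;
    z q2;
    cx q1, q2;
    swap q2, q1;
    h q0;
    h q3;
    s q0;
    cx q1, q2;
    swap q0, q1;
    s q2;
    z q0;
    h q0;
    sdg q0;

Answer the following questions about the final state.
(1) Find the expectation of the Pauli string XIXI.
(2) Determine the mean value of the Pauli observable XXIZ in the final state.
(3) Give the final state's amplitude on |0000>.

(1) The observable XIXI averages to -1.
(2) The expectation value of XXIZ is 0.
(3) The final state's coefficient on |0000> equals 1/4.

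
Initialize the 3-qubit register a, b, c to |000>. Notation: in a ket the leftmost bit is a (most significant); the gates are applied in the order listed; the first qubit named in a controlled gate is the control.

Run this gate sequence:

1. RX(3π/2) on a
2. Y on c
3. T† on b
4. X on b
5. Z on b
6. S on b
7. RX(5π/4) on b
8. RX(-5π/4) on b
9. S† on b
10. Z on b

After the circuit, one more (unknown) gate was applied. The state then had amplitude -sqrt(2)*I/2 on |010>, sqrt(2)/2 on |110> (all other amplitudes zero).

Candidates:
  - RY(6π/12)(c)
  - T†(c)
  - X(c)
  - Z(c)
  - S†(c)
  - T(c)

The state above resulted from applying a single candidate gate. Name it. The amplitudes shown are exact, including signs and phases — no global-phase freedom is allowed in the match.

The applied gate was X(c).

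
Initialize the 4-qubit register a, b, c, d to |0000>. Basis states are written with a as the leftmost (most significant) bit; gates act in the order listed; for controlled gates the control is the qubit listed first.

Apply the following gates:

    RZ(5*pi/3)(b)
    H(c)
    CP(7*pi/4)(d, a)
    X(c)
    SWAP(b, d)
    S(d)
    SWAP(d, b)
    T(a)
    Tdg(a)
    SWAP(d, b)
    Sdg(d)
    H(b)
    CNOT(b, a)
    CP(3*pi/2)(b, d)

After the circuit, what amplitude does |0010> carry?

The amplitude on |0010> is -exp(I*pi/6)/2. Key observation: the block from step 6 through step 11 cancels to the identity and can be dropped.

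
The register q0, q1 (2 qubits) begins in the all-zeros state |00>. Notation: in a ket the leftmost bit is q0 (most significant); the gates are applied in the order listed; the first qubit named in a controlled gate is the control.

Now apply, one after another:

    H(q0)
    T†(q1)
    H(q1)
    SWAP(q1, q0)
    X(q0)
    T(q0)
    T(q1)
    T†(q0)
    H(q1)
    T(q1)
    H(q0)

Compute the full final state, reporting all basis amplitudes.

The resulting statevector has amplitude 1/2 + exp(I*pi/4)/2 on |00>, -I/2 + exp(I*pi/4)/2 on |01>, 0 on |10>, 0 on |11>.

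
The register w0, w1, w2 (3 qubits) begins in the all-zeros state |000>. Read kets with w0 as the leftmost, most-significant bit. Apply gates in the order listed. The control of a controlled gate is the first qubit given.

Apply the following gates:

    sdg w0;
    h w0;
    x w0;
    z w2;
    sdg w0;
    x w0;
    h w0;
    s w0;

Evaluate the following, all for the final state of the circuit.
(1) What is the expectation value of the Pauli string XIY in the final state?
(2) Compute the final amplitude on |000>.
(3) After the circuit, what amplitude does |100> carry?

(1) The expectation value of XIY is 0.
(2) The final state's coefficient on |000> equals 1/2 - I/2.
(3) The amplitude on |100> is 1/2 - I/2.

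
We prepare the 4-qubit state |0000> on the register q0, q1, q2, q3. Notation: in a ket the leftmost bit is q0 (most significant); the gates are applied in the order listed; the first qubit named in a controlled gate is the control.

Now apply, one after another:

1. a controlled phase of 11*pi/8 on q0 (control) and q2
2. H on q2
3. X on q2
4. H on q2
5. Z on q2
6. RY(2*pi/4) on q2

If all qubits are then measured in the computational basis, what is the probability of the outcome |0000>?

The probability of measuring |0000> is 1/2. Key observation: the block from step 2 through step 5 cancels to the identity and can be dropped.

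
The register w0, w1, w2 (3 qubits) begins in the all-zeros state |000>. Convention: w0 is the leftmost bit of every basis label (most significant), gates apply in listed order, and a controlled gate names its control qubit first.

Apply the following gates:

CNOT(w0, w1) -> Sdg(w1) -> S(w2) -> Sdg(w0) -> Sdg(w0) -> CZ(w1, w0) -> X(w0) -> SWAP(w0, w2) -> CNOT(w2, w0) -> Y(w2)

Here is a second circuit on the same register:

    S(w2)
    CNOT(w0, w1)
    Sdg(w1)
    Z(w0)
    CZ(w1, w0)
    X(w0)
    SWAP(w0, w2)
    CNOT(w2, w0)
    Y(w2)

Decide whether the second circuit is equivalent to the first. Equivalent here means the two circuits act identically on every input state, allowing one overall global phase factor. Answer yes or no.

Yes — the two circuits implement the same unitary up to a global phase.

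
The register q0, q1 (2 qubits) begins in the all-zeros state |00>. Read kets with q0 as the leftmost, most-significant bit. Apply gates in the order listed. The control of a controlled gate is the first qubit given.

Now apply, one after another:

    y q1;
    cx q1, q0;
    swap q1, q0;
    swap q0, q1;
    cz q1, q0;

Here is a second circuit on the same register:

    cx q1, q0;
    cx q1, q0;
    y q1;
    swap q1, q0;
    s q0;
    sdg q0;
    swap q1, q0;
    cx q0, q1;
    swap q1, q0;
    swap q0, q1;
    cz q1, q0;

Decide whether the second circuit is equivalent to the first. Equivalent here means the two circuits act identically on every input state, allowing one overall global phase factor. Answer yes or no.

No — the two circuits implement different unitaries, even allowing a global phase.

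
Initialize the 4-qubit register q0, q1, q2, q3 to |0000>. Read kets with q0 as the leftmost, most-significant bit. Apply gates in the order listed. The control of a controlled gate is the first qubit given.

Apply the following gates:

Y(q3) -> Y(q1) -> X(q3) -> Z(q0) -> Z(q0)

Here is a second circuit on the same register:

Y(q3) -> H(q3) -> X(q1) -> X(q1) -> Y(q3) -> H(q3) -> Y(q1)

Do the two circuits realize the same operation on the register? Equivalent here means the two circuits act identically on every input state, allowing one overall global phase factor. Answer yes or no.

No, they are not equivalent — no single phase factor reconciles the two unitaries.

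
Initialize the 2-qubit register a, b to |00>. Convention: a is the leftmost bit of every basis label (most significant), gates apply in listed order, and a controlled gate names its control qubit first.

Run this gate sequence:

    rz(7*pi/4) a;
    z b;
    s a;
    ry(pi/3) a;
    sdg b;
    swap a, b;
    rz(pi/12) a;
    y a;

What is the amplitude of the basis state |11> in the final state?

The amplitude on |11> is -exp(7*I*pi/12)/2.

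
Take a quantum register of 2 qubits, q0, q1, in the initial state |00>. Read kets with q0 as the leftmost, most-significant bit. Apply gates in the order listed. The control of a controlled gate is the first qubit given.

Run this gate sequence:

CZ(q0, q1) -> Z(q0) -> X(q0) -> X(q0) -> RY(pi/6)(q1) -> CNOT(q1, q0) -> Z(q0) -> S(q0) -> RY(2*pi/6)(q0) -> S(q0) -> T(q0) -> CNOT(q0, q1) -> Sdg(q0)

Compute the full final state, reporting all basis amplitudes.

The resulting statevector has amplitude sqrt(6)/8 + 3*sqrt(2)/8 on |00>, I*(-sqrt(2) + sqrt(6))/8 on |01>, (-3*sqrt(2) + sqrt(6))*exp(3*I*pi/4)/8 on |10>, (sqrt(2) + sqrt(6))*exp(I*pi/4)/8 on |11>. Key observation: the block from step 3 through step 4 cancels to the identity and can be dropped.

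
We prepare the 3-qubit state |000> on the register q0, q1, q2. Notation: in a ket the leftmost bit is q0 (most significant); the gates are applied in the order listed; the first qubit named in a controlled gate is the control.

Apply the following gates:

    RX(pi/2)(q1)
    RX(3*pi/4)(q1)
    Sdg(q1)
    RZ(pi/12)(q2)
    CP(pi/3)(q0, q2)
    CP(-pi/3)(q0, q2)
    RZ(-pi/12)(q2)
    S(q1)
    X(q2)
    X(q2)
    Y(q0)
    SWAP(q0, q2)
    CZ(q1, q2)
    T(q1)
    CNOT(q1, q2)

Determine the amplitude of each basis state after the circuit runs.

After the circuit, the state carries amplitude -sqrt(2)*I*sqrt(sqrt(2) + 2)/4 + sqrt(2)*I*sqrt(2 - sqrt(2))/4 on |001>, sqrt(2)*(-sqrt(sqrt(2) + 2) - sqrt(2 - sqrt(2)))*exp(I*pi/4)/4 on |010>, and 0 on every other basis state. Key observation: steps 3-8 multiply out to the identity, so the circuit reduces to the remaining gates.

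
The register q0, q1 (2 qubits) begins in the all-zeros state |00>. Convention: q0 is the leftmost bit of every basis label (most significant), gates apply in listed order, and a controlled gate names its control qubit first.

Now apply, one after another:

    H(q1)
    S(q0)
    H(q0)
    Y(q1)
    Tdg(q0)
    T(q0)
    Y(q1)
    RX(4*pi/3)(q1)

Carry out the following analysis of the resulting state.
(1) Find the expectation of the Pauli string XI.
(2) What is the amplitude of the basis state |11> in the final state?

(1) The observable XI averages to 1. Key observation: gates 4-7 undo each other exactly, leaving only the rest of the circuit to track.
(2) |11> carries amplitude -1/4 - sqrt(3)*I/4 in the final state.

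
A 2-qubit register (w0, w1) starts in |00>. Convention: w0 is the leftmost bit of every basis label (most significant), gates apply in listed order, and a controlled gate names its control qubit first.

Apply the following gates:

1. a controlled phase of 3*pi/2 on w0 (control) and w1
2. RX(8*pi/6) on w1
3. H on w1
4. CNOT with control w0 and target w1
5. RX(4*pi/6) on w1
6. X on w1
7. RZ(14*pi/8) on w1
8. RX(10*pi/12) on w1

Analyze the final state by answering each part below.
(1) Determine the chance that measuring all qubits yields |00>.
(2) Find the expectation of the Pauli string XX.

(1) Outcome |00> occurs with probability -3*sqrt(3)/16 - sqrt(6)/32 + sqrt(2)/16 + 1/2.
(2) In the final state, XX has expectation 0.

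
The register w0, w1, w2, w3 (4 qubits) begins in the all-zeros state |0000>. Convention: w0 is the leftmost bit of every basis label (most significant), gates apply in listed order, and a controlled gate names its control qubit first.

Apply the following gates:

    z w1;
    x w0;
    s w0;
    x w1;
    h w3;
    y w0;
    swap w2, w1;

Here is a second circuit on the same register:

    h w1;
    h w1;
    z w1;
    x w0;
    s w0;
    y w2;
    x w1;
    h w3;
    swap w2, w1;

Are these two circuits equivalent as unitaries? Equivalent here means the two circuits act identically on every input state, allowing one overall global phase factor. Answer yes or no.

No: there is an input state on which the two circuits produce genuinely different outputs (not merely differing by a phase).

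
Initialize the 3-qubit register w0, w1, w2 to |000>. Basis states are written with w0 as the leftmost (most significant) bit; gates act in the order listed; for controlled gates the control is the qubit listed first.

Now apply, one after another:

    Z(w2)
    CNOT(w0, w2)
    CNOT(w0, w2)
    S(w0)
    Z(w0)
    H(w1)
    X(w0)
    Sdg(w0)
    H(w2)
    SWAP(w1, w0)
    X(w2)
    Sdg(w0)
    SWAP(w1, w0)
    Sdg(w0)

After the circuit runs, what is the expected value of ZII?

In the final state, ZII has expectation -1. Key observation: steps 2-3 multiply out to the identity, so the circuit reduces to the remaining gates.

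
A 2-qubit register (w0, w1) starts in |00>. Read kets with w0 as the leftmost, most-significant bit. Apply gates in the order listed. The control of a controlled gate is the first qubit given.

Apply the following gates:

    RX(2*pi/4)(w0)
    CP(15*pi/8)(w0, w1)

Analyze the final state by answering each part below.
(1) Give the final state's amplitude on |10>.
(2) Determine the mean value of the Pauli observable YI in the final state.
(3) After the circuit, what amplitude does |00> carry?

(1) The amplitude on |10> is -sqrt(2)*I/2.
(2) The expectation value of YI is -1.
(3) The amplitude on |00> is sqrt(2)/2.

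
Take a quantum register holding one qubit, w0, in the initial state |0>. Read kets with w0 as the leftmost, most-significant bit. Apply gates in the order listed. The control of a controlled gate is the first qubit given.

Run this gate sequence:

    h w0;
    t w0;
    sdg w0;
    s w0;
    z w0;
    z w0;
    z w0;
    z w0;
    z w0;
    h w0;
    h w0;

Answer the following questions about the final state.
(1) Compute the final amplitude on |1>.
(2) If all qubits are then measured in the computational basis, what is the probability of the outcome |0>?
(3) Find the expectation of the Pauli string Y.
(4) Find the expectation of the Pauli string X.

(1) |1> carries amplitude -sqrt(2)*exp(I*pi/4)/2 in the final state. Key observation: gates 5-8 undo each other exactly, leaving only the rest of the circuit to track.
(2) The probability of measuring |0> is 1/2.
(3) In the final state, Y has expectation -sqrt(2)/2.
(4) The expectation value of X is -sqrt(2)/2.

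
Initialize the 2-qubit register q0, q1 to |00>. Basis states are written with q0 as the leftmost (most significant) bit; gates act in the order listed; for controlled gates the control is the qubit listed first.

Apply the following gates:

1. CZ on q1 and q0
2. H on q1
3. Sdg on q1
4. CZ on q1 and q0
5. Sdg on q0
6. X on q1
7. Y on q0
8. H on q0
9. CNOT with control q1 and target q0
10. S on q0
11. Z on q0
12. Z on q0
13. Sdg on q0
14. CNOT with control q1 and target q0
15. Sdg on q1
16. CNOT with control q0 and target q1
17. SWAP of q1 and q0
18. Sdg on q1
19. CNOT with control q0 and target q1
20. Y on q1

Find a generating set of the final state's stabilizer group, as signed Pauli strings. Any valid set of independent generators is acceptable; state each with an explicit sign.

One valid set of independent stabilizer generators is -YZ, +ZY (any independent generating set of the same group is equally correct). Key observation: steps 9-14 multiply out to the identity, so the circuit reduces to the remaining gates.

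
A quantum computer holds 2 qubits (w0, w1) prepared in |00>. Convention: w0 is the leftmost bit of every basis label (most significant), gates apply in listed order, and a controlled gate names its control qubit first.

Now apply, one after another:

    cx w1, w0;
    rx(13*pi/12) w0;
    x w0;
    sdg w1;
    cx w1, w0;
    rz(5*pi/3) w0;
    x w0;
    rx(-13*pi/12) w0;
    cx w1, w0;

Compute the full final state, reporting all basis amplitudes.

The resulting statevector has amplitude (-4 - sqrt(6) - sqrt(2) - (-4 + sqrt(2) + sqrt(6))*exp(2*I*pi/3))*exp(I*pi/6)/8 on |00>, 0 on |01>, -sqrt(2)/8 + sqrt(6)/8 on |10>, 0 on |11>.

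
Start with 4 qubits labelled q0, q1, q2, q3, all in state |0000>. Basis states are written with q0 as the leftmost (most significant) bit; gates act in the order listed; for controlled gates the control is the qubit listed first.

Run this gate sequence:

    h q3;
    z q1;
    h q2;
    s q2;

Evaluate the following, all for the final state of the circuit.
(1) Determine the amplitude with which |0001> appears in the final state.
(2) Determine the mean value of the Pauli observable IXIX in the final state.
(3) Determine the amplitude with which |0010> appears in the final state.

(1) The final state's coefficient on |0001> equals 1/2.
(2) In the final state, IXIX has expectation 0.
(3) The final state's coefficient on |0010> equals I/2.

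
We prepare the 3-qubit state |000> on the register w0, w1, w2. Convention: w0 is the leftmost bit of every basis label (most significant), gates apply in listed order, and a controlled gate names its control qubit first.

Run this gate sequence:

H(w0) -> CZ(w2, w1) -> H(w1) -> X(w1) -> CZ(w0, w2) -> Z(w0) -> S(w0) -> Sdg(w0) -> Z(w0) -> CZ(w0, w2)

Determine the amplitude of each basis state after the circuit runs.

The resulting statevector has amplitude 1/2 on |000>, 0 on |001>, 1/2 on |010>, 0 on |011>, 1/2 on |100>, 0 on |101>, 1/2 on |110>, 0 on |111>. Key observation: steps 5-10 multiply out to the identity, so the circuit reduces to the remaining gates.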